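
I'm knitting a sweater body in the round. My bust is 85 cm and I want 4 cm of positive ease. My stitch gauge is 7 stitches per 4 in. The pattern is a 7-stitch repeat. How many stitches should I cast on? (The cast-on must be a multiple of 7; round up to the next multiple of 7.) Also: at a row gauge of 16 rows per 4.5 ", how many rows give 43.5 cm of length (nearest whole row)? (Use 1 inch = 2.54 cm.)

Cast on 63 stitches; work 61 rows.

Finished = 85 + 4 = 89 cm.
89 cm × 1/2.54 = 35.04 inches.
7/4 = 1.75 sts per in; 35.04 × 1.75 = 61.32 sts.
Next multiple of 7 → 63.
43.5 cm = 17.13 inches; × 3.556 = 60.89 → 61 rows.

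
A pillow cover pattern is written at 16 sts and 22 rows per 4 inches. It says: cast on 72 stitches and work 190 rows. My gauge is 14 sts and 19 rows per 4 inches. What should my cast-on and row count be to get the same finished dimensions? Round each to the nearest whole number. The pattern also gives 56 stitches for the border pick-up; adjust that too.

Cast on 63 stitches; work 164 rows; border pick-up 49 stitches.

Stitches: 72 × 14/16 = 63.00 → 63.
Rows: 190 × 19/22 = 164.09 → 164.
border pick-up: 56 × 14/16 = 49.00 → 49.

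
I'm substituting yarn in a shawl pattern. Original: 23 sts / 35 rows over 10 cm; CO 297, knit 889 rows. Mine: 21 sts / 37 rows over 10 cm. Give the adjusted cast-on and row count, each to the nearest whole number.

Stitches: 297 × 21/23 = 271.17 → 271.
Rows: 889 × 37/35 = 939.80 → 940.

Cast on 271 stitches; work 940 rows.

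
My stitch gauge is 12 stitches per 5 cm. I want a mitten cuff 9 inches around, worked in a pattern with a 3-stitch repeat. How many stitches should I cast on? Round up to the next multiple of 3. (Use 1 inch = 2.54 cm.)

CO 57 sts.

9 in = 9 × 2.54 = 22.86 cm.
12 / 5 = 2.4 sts/cm.
22.86 × 2.4 = 54.86 sts.
→ 57.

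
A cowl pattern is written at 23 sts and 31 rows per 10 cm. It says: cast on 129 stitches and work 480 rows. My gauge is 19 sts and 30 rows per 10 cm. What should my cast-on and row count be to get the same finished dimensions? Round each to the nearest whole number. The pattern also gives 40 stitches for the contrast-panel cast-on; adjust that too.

Stitches: 129 × 19/23 = 106.57 → 107.
Rows: 480 × 30/31 = 464.52 → 465.
contrast-panel cast-on: 40 × 19/23 = 33.04 → 33.

Cast on 107 stitches; work 465 rows; contrast-panel cast-on 33 stitches.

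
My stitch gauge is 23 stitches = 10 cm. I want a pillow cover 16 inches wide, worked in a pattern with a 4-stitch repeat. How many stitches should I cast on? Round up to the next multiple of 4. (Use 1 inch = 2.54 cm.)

16 in = 16 × 2.54 = 40.64 cm.
23 / 10 = 2.3 sts/cm.
40.64 × 2.3 = 93.47 sts.
→ 96.

Cast on 96 stitches.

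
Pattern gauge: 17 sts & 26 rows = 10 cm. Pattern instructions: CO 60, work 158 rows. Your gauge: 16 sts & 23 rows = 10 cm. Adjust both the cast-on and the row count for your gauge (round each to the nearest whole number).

Cast on 56 stitches; work 140 rows.

Stitches: 60 × 16/17 = 56.47 → 56.
Rows: 158 × 23/26 = 139.77 → 140.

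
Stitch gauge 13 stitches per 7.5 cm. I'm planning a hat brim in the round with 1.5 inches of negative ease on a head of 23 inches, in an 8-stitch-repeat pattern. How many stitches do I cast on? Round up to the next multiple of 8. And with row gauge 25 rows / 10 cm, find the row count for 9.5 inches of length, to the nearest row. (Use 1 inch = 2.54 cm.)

Finished = 23 − 1.5 = 21.5 inches.
21.5 inches × 2.54 = 54.61 cm.
13/7.5 = 1.733 sts per cm; 54.61 × 1.733 = 94.66 sts.
Next multiple of 8 → 96.
9.5 inches = 24.13 cm; × 2.5 = 60.33 → 60 rows.

Cast on 96 stitches; work 60 rows.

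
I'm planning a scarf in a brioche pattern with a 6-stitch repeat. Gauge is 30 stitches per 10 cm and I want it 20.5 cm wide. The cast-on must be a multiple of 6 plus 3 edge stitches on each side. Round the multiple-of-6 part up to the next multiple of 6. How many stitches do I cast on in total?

66 stitches.

30 / 10 = 3 sts per cm.
20.5 × 3 = 61.50 sts.
Less 6 edge sts → 55.50 for the repeat.
Next multiple of 6: 60.
Add back 6 edge sts → 66.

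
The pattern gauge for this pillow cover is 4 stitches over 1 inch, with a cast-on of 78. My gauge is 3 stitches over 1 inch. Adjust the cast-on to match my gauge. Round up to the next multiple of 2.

Cast on 60 stitches.

Scale factor = 3 / 4 = 0.750.
78 × 3 / 4 = 58.50 sts.
→ 60 sts.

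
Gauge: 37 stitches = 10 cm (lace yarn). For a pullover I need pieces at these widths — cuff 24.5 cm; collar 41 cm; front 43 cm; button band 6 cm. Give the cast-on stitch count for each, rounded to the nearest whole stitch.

cuff 91; collar 152; front 159; button band 22.

Rate = 37/10 = 3.7 sts per cm.
cuff: 24.5 × 3.7 = 90.65 → 91.
collar: 41 × 3.7 = 151.70 → 152.
front: 43 × 3.7 = 159.10 → 159.
button band: 6 × 3.7 = 22.20 → 22.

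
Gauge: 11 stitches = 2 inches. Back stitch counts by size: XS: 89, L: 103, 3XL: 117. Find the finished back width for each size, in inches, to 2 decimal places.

XS 16.18 inches; L 18.73 inches; 3XL 21.27 inches.

11/2 = 5.5 sts per in.
XS: 89 / 5.5 = 16.182 → 16.18 in.
L: 103 / 5.5 = 18.727 → 18.73 in.
3XL: 117 / 5.5 = 21.273 → 21.27 in.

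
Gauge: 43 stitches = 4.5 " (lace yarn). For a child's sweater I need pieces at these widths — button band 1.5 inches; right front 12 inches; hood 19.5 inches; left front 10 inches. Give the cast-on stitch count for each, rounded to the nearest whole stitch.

Rate = 43/4.5 = 9.556 sts per in.
button band: 1.5 × 9.556 = 14.33 → 14.
right front: 12 × 9.556 = 114.67 → 115.
hood: 19.5 × 9.556 = 186.33 → 186.
left front: 10 × 9.556 = 95.56 → 96.

button band 14; right front 115; hood 186; left front 96.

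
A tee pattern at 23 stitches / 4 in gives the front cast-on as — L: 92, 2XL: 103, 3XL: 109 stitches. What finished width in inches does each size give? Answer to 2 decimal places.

23/4 = 5.75 sts per in.
L: 92 / 5.75 = 16.000 → 16.00 in.
2XL: 103 / 5.75 = 17.913 → 17.91 in.
3XL: 109 / 5.75 = 18.957 → 18.96 in.

L 16.00 inches; 2XL 17.91 inches; 3XL 18.96 inches.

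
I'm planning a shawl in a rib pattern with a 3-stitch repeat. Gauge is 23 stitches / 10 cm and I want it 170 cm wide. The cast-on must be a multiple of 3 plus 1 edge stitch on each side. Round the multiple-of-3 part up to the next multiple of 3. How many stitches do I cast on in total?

23 / 10 = 2.3 sts per cm.
170 × 2.3 = 391.00 sts.
Less 2 edge sts → 389.00 for the repeat.
Next multiple of 3: 390.
Add back 2 edge sts → 392.

Cast on 392 stitches.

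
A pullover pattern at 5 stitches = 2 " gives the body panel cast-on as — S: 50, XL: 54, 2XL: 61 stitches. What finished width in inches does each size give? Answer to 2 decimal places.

5/2 = 2.5 sts per in.
S: 50 / 2.5 = 20.000 → 20.00 in.
XL: 54 / 2.5 = 21.600 → 21.60 in.
2XL: 61 / 2.5 = 24.400 → 24.40 in.

S 20.00 inches; XL 21.60 inches; 2XL 24.40 inches.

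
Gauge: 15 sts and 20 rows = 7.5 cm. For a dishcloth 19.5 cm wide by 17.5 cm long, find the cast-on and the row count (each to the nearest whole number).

Stitch gauge = 15/7.5 = 2 sts/cm; 19.5 × 2 = 39.00 → 39 sts.
Row gauge = 20/7.5 = 2.667 rows/cm; 17.5 × 2.667 = 46.67 → 47 rows.

Cast on 39 stitches and work 47 rows.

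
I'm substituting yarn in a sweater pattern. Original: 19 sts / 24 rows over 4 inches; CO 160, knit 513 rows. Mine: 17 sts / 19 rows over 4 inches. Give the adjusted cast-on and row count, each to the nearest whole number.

Stitches: 160 × 17/19 = 143.16 → 143.
Rows: 513 × 19/24 = 406.12 → 406.

Cast on 143 stitches; work 406 rows.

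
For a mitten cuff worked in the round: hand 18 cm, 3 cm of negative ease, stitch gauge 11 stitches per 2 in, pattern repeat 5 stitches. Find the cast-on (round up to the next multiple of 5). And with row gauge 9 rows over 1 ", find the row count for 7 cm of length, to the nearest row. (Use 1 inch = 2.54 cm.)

Cast on 35 stitches; work 25 rows.

Finished = 18 − 3 = 15 cm.
15 cm × 1/2.54 = 5.91 inches.
11/2 = 5.5 sts per in; 5.91 × 5.5 = 32.48 sts.
Next multiple of 5 → 35.
7 cm = 2.76 inches; × 9 = 24.80 → 25 rows.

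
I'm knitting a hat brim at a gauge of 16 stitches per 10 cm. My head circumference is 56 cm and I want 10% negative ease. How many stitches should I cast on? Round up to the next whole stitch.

Cast on 81 stitches.

Finished = 56 × 0.90 = 50.40 cm.
16 / 10 = 1.6 sts per cm.
50.40 × 1.6 = 80.64 sts.
→ 81 sts.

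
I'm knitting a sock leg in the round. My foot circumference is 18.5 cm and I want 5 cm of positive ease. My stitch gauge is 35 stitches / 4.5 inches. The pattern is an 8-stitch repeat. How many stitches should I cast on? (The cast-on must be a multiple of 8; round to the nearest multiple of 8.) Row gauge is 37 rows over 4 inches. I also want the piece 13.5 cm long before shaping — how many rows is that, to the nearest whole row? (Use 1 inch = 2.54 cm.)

Cast on 72 stitches; work 49 rows.

Finished = 18.5 + 5 = 23.5 cm.
23.5 cm × 1/2.54 = 9.25 inches.
35/4.5 = 7.778 sts per in; 9.25 × 7.778 = 71.96 sts.
Nearest multiple of 8 → 72.
13.5 cm = 5.31 inches; × 9.25 = 49.16 → 49 rows.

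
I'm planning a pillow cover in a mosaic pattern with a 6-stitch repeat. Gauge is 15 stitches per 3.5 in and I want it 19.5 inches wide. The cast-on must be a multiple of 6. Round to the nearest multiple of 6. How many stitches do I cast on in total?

CO 84 sts.

15 / 3.5 = 4.286 sts per inch.
19.5 × 4.286 = 83.57 sts.
Nearest multiple of 6: 84.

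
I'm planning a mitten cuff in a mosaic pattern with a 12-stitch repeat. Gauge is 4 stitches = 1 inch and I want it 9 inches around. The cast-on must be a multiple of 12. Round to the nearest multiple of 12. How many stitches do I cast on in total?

Cast on 36 stitches.

4 / 1 = 4 sts per inch.
9 × 4 = 36.00 sts.
Nearest multiple of 12: 36.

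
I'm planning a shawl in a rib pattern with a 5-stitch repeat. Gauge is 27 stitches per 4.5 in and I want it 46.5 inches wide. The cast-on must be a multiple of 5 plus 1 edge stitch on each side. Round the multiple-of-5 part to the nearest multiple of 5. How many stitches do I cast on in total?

27 / 4.5 = 6 sts per inch.
46.5 × 6 = 279.00 sts.
Less 2 edge sts → 277.00 for the repeat.
Nearest multiple of 5: 275.
Add back 2 edge sts → 277.

Cast on 277 stitches.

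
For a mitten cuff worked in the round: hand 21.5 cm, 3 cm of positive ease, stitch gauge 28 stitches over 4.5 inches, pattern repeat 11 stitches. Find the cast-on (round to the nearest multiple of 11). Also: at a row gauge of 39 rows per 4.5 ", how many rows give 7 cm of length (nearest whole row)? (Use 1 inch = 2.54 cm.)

Finished = 21.5 + 3 = 24.5 cm.
24.5 cm × 1/2.54 = 9.65 inches.
28/4.5 = 6.222 sts per in; 9.65 × 6.222 = 60.02 sts.
Nearest multiple of 11 → 55.
7 cm = 2.76 inches; × 8.667 = 23.88 → 24 rows.

Cast on 55 stitches; work 24 rows.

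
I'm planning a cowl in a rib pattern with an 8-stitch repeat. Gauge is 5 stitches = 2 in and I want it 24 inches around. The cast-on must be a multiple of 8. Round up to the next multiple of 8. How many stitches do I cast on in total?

5 / 2 = 2.5 sts per inch.
24 × 2.5 = 60.00 sts.
Next multiple of 8: 64.

Cast on 64 stitches.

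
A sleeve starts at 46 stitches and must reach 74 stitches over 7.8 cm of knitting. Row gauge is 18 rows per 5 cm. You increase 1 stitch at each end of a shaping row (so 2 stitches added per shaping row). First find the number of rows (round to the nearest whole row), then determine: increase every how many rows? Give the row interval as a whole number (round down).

Increase every 2nd row.

Rows = 7.8 × 3.6 = 28.1 → 28 rows.
Stitches to add: 28 → 14 shaping rows (at 2 st each).
28 / 14 = 2.00 → every 2 rows.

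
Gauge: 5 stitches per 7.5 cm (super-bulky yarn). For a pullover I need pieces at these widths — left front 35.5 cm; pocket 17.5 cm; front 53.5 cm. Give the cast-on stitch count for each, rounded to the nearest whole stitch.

Rate = 5/7.5 = 0.667 sts per cm.
left front: 35.5 × 0.667 = 23.67 → 24.
pocket: 17.5 × 0.667 = 11.67 → 12.
front: 53.5 × 0.667 = 35.67 → 36.

left front 24; pocket 12; front 36.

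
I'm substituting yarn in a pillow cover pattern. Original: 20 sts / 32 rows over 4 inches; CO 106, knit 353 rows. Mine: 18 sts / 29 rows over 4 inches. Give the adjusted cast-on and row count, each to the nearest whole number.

Stitches: 106 × 18/20 = 95.40 → 95.
Rows: 353 × 29/32 = 319.91 → 320.

Cast on 95 stitches; work 320 rows.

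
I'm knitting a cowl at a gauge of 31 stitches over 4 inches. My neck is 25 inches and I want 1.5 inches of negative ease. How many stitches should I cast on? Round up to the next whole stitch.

CO 183 sts.

Finished = 25 − 1.5 = 23.5 in.
31 / 4 = 7.75 sts per inch.
23.50 × 7.75 = 182.12 sts.
→ 183 sts.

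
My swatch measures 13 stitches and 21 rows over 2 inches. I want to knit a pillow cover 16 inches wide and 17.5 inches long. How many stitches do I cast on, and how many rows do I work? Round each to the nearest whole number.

Stitch gauge = 13/2 = 6.5 sts/in; 16 × 6.5 = 104.00 → 104 sts.
Row gauge = 21/2 = 10.5 rows/in; 17.5 × 10.5 = 183.75 → 184 rows.

Cast on 104 stitches and work 184 rows.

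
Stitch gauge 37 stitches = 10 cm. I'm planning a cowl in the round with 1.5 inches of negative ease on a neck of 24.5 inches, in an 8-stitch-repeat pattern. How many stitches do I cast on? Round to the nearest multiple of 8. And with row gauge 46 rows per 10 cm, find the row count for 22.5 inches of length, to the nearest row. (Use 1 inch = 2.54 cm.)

Cast on 216 stitches; work 263 rows.

Finished = 24.5 − 1.5 = 23 inches.
23 inches × 2.54 = 58.42 cm.
37/10 = 3.7 sts per cm; 58.42 × 3.7 = 216.15 sts.
Nearest multiple of 8 → 216.
22.5 inches = 57.15 cm; × 4.6 = 262.89 → 263 rows.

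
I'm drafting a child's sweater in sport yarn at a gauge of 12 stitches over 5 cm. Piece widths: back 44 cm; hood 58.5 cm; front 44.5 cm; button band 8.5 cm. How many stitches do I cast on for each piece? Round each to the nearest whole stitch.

Rate = 12/5 = 2.4 sts per cm.
back: 44 × 2.4 = 105.60 → 106.
hood: 58.5 × 2.4 = 140.40 → 140.
front: 44.5 × 2.4 = 106.80 → 107.
button band: 8.5 × 2.4 = 20.40 → 20.

back 106; hood 140; front 107; button band 20.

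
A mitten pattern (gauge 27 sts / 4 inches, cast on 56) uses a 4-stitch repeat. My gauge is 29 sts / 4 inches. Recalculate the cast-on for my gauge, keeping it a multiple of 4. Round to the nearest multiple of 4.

Cast on 60 stitches.

56 × 29 / 27 = 60.15.
Nearest multiple of 4: 60.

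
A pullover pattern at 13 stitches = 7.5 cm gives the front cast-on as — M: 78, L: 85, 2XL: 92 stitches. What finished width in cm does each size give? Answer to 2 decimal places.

M 45.00 cm; L 49.04 cm; 2XL 53.08 cm.

13/7.5 = 1.733 sts per cm.
M: 78 / 1.733 = 45.000 → 45.00 cm.
L: 85 / 1.733 = 49.038 → 49.04 cm.
2XL: 92 / 1.733 = 53.077 → 53.08 cm.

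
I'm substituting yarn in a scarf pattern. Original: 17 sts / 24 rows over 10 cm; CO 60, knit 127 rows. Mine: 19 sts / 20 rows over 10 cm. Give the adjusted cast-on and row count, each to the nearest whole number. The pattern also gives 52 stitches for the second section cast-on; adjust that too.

Stitches: 60 × 19/17 = 67.06 → 67.
Rows: 127 × 20/24 = 105.83 → 106.
second section cast-on: 52 × 19/17 = 58.12 → 58.

Cast on 67 stitches; work 106 rows; second section cast-on 58 stitches.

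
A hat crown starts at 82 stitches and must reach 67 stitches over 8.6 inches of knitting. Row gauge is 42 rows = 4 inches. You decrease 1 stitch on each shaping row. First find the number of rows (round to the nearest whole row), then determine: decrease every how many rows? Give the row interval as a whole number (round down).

Rows = 8.6 × 10.5 = 90.3 → 90 rows.
Stitches to remove: 15 → 15 shaping rows (at 1 st each).
90 / 15 = 6.00 → every 6 rows.

Decrease every 6th row.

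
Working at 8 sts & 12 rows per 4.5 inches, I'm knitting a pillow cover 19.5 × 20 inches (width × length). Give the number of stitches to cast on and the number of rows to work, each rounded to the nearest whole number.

Cast on 35 stitches and work 53 rows.

Stitch gauge = 8/4.5 = 1.778 sts/in; 19.5 × 1.778 = 34.67 → 35 sts.
Row gauge = 12/4.5 = 2.667 rows/in; 20 × 2.667 = 53.33 → 53 rows.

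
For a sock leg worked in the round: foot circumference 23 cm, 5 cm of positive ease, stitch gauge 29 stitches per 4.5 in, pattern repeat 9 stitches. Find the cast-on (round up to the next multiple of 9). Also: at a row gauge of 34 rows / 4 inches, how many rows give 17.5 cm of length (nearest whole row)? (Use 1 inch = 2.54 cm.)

Cast on 72 stitches; work 59 rows.

Finished = 23 + 5 = 28 cm.
28 cm × 1/2.54 = 11.02 inches.
29/4.5 = 6.444 sts per in; 11.02 × 6.444 = 71.04 sts.
Next multiple of 9 → 72.
17.5 cm = 6.89 inches; × 8.5 = 58.56 → 59 rows.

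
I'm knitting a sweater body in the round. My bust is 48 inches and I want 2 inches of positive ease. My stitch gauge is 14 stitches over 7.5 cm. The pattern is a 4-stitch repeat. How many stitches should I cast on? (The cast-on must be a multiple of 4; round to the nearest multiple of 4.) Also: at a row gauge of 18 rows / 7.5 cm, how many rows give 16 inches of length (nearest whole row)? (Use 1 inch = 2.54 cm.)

Finished = 48 + 2 = 50 inches.
50 inches × 2.54 = 127.00 cm.
14/7.5 = 1.867 sts per cm; 127.00 × 1.867 = 237.07 sts.
Nearest multiple of 4 → 236.
16 inches = 40.64 cm; × 2.4 = 97.54 → 98 rows.

Cast on 236 stitches; work 98 rows.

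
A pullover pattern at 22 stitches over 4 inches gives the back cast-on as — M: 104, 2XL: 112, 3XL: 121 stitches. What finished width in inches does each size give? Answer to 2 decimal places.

22/4 = 5.5 sts per in.
M: 104 / 5.5 = 18.909 → 18.91 in.
2XL: 112 / 5.5 = 20.364 → 20.36 in.
3XL: 121 / 5.5 = 22.000 → 22.00 in.

M 18.91 inches; 2XL 20.36 inches; 3XL 22.00 inches.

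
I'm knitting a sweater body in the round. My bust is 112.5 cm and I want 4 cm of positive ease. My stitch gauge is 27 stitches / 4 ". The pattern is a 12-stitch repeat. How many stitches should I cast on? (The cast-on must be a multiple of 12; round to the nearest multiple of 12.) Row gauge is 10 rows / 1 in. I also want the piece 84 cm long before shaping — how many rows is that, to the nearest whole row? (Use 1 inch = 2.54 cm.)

Cast on 312 stitches; work 331 rows.

Finished = 112.5 + 4 = 116.5 cm.
116.5 cm × 1/2.54 = 45.87 inches.
27/4 = 6.75 sts per in; 45.87 × 6.75 = 309.60 sts.
Nearest multiple of 12 → 312.
84 cm = 33.07 inches; × 10 = 330.71 → 331 rows.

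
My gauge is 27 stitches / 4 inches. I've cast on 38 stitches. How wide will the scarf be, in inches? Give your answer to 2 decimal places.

27 stitches / 4 inch = 6.75 stitches per inch.
38 / 6.75 = 5.630 inches.

5.63 inches.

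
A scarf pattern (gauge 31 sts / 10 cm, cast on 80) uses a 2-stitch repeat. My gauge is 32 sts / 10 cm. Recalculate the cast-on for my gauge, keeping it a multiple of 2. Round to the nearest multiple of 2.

Cast on 82 stitches.

80 × 32 / 31 = 82.58.
Nearest multiple of 2: 82.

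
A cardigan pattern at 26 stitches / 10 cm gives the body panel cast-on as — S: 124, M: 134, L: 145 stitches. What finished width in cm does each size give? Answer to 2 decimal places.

S 47.69 cm; M 51.54 cm; L 55.77 cm.

26/10 = 2.6 sts per cm.
S: 124 / 2.6 = 47.692 → 47.69 cm.
M: 134 / 2.6 = 51.538 → 51.54 cm.
L: 145 / 2.6 = 55.769 → 55.77 cm.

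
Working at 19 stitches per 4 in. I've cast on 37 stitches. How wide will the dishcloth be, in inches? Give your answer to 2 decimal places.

19 stitches / 4 inch = 4.75 stitches per inch.
37 / 4.75 = 7.789 inches.

7.79 inches.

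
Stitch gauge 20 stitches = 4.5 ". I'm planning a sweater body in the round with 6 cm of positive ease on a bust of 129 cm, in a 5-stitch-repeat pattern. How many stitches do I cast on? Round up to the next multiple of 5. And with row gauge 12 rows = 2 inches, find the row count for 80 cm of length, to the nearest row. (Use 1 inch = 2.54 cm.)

Cast on 240 stitches; work 189 rows.

Finished = 129 + 6 = 135 cm.
135 cm × 1/2.54 = 53.15 inches.
20/4.5 = 4.444 sts per in; 53.15 × 4.444 = 236.22 sts.
Next multiple of 5 → 240.
80 cm = 31.50 inches; × 6 = 188.98 → 189 rows.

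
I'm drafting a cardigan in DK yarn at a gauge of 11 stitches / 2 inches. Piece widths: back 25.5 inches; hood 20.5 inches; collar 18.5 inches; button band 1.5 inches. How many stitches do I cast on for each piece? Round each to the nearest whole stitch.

Rate = 11/2 = 5.5 sts per in.
back: 25.5 × 5.5 = 140.25 → 140.
hood: 20.5 × 5.5 = 112.75 → 113.
collar: 18.5 × 5.5 = 101.75 → 102.
button band: 1.5 × 5.5 = 8.25 → 8.

back 140; hood 113; collar 102; button band 8.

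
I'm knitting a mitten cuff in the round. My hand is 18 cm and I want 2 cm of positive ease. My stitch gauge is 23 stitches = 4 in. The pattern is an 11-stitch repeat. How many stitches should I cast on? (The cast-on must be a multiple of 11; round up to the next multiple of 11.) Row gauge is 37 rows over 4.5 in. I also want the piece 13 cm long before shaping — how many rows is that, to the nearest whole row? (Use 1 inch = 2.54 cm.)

Cast on 55 stitches; work 42 rows.

Finished = 18 + 2 = 20 cm.
20 cm × 1/2.54 = 7.87 inches.
23/4 = 5.75 sts per in; 7.87 × 5.75 = 45.28 sts.
Next multiple of 11 → 55.
13 cm = 5.12 inches; × 8.222 = 42.08 → 42 rows.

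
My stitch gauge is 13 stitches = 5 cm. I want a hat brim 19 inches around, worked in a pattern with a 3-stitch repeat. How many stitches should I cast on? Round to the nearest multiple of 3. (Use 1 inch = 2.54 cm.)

19 in = 19 × 2.54 = 48.26 cm.
13 / 5 = 2.6 sts/cm.
48.26 × 2.6 = 125.48 sts.
→ 126.

Cast on 126 stitches.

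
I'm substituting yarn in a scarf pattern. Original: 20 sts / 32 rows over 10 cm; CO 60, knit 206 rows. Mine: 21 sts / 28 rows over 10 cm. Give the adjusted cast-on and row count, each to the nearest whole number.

Cast on 63 stitches; work 180 rows.

Stitches: 60 × 21/20 = 63.00 → 63.
Rows: 206 × 28/32 = 180.25 → 180.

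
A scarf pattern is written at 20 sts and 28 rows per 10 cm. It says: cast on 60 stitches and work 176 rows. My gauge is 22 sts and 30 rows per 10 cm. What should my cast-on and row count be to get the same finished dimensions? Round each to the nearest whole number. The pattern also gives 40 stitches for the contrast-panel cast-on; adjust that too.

Cast on 66 stitches; work 189 rows; contrast-panel cast-on 44 stitches.

Stitches: 60 × 22/20 = 66.00 → 66.
Rows: 176 × 30/28 = 188.57 → 189.
contrast-panel cast-on: 40 × 22/20 = 44.00 → 44.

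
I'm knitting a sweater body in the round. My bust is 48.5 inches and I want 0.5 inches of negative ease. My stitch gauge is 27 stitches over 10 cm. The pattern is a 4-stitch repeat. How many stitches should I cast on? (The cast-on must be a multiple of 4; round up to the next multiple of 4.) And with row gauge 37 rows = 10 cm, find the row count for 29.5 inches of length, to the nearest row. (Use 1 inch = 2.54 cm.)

Finished = 48.5 − 0.5 = 48 inches.
48 inches × 2.54 = 121.92 cm.
27/10 = 2.7 sts per cm; 121.92 × 2.7 = 329.18 sts.
Next multiple of 4 → 332.
29.5 inches = 74.93 cm; × 3.7 = 277.24 → 277 rows.

Cast on 332 stitches; work 277 rows.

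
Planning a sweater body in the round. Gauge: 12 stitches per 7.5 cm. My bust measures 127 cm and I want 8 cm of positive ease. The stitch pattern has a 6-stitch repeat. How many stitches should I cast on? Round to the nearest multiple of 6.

Finished = 127 + 8 = 135 cm.
12 / 7.5 = 1.6 sts/cm.
135 × 1.6 = 216.00 sts.
Nearest multiple of 6: 216.

216 stitches.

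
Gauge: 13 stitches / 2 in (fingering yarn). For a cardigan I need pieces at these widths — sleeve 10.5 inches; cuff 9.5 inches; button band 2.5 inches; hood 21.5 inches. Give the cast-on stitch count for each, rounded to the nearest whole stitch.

sleeve 68; cuff 62; button band 16; hood 140.

Rate = 13/2 = 6.5 sts per in.
sleeve: 10.5 × 6.5 = 68.25 → 68.
cuff: 9.5 × 6.5 = 61.75 → 62.
button band: 2.5 × 6.5 = 16.25 → 16.
hood: 21.5 × 6.5 = 139.75 → 140.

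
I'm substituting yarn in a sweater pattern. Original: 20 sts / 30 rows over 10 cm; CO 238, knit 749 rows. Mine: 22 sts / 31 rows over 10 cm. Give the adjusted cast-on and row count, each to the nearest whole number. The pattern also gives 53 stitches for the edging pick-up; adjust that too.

Stitches: 238 × 22/20 = 261.80 → 262.
Rows: 749 × 31/30 = 773.97 → 774.
edging pick-up: 53 × 22/20 = 58.30 → 58.

Cast on 262 stitches; work 774 rows; edging pick-up 58 stitches.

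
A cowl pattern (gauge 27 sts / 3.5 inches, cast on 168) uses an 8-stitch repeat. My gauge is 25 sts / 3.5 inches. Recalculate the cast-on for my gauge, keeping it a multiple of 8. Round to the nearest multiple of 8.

CO 152 sts.

168 × 25 / 27 = 155.56.
Nearest multiple of 8: 152.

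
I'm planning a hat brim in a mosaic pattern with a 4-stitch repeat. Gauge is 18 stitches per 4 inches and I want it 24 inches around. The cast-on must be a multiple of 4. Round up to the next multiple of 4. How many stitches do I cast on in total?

Cast on 108 stitches.

18 / 4 = 4.5 sts per inch.
24 × 4.5 = 108.00 sts.
Next multiple of 4: 108.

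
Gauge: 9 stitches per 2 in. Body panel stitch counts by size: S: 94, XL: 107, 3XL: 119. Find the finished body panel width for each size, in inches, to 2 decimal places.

S 20.89 inches; XL 23.78 inches; 3XL 26.44 inches.

9/2 = 4.5 sts per in.
S: 94 / 4.5 = 20.889 → 20.89 in.
XL: 107 / 4.5 = 23.778 → 23.78 in.
3XL: 119 / 4.5 = 26.444 → 26.44 in.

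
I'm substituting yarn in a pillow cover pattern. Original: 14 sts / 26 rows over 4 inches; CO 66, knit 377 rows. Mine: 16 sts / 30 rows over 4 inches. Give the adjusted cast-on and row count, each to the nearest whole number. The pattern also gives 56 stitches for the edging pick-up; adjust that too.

Stitches: 66 × 16/14 = 75.43 → 75.
Rows: 377 × 30/26 = 435.00 → 435.
edging pick-up: 56 × 16/14 = 64.00 → 64.

Cast on 75 stitches; work 435 rows; edging pick-up 64 stitches.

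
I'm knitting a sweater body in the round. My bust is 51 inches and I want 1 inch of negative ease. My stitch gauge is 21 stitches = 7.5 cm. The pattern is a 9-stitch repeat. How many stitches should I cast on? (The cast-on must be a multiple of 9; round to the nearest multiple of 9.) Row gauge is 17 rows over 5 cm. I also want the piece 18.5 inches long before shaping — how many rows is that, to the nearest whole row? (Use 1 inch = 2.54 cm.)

Finished = 51 − 1 = 50 inches.
50 inches × 2.54 = 127.00 cm.
21/7.5 = 2.8 sts per cm; 127.00 × 2.8 = 355.60 sts.
Nearest multiple of 9 → 360.
18.5 inches = 46.99 cm; × 3.4 = 159.77 → 160 rows.

Cast on 360 stitches; work 160 rows.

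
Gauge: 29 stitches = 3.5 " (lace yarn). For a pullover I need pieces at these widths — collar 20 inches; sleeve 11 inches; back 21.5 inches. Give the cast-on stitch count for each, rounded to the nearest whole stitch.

Rate = 29/3.5 = 8.286 sts per in.
collar: 20 × 8.286 = 165.71 → 166.
sleeve: 11 × 8.286 = 91.14 → 91.
back: 21.5 × 8.286 = 178.14 → 178.

collar 166; sleeve 91; back 178.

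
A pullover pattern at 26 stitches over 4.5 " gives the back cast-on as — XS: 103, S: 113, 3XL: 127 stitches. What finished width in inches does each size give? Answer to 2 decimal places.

XS 17.83 inches; S 19.56 inches; 3XL 21.98 inches.

26/4.5 = 5.778 sts per in.
XS: 103 / 5.778 = 17.827 → 17.83 in.
S: 113 / 5.778 = 19.558 → 19.56 in.
3XL: 127 / 5.778 = 21.981 → 21.98 in.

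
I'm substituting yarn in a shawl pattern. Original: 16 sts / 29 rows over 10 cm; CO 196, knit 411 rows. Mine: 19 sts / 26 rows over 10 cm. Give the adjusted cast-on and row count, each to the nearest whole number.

Stitches: 196 × 19/16 = 232.75 → 233.
Rows: 411 × 26/29 = 368.48 → 368.

Cast on 233 stitches; work 368 rows.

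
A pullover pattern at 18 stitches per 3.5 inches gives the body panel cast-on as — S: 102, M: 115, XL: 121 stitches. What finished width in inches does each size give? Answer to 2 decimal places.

18/3.5 = 5.143 sts per in.
S: 102 / 5.143 = 19.833 → 19.83 in.
M: 115 / 5.143 = 22.361 → 22.36 in.
XL: 121 / 5.143 = 23.528 → 23.53 in.

S 19.83 inches; M 22.36 inches; XL 23.53 inches.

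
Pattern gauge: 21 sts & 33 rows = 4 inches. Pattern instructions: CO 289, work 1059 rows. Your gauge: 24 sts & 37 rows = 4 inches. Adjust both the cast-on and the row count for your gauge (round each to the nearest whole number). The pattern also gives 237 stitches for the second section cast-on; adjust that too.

Cast on 330 stitches; work 1187 rows; second section cast-on 271 stitches.

Stitches: 289 × 24/21 = 330.29 → 330.
Rows: 1059 × 37/33 = 1187.36 → 1187.
second section cast-on: 237 × 24/21 = 270.86 → 271.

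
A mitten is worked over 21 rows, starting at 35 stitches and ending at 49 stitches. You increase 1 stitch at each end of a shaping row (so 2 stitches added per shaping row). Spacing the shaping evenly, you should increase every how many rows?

Increase every 3rd row.

Stitches to add: |49 − 35| = 14.
Shaping rows needed: 14 / 2 = 7.
21 rows / 7 = every 3 rows.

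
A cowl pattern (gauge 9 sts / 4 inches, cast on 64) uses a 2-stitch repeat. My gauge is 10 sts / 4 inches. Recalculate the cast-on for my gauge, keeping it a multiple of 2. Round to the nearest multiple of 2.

72 stitches.

64 × 10 / 9 = 71.11.
Nearest multiple of 2: 72.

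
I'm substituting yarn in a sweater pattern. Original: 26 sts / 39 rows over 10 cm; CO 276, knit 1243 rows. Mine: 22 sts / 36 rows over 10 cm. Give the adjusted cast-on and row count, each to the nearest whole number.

Cast on 234 stitches; work 1147 rows.

Stitches: 276 × 22/26 = 233.54 → 234.
Rows: 1243 × 36/39 = 1147.38 → 1147.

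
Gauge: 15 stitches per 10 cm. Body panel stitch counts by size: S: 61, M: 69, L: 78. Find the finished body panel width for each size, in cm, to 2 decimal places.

15/10 = 1.5 sts per cm.
S: 61 / 1.5 = 40.667 → 40.67 cm.
M: 69 / 1.5 = 46.000 → 46.00 cm.
L: 78 / 1.5 = 52.000 → 52.00 cm.

S 40.67 cm; M 46.00 cm; L 52.00 cm.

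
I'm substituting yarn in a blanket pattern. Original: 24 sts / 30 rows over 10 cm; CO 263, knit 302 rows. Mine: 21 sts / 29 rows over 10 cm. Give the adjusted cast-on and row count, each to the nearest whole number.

Stitches: 263 × 21/24 = 230.12 → 230.
Rows: 302 × 29/30 = 291.93 → 292.

Cast on 230 stitches; work 292 rows.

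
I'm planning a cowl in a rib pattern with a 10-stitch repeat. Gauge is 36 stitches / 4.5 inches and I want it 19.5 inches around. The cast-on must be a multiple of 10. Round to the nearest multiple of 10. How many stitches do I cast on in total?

36 / 4.5 = 8 sts per inch.
19.5 × 8 = 156.00 sts.
Nearest multiple of 10: 160.

Cast on 160 stitches.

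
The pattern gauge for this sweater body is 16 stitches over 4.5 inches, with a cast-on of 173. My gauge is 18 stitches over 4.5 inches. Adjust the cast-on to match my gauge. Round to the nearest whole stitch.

Scale factor = 18 / 16 = 1.125.
173 × 18 / 16 = 194.62 sts.
→ 195 sts.

Cast on 195 stitches.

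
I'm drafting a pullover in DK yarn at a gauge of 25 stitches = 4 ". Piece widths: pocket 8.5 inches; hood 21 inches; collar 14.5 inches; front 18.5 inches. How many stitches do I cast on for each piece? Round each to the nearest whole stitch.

pocket 53; hood 131; collar 91; front 116.

Rate = 25/4 = 6.25 sts per in.
pocket: 8.5 × 6.25 = 53.12 → 53.
hood: 21 × 6.25 = 131.25 → 131.
collar: 14.5 × 6.25 = 90.62 → 91.
front: 18.5 × 6.25 = 115.62 → 116.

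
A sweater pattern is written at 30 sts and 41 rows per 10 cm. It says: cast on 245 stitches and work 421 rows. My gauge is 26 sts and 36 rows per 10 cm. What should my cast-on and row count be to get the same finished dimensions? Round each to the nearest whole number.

Cast on 212 stitches; work 370 rows.

Stitches: 245 × 26/30 = 212.33 → 212.
Rows: 421 × 36/41 = 369.66 → 370.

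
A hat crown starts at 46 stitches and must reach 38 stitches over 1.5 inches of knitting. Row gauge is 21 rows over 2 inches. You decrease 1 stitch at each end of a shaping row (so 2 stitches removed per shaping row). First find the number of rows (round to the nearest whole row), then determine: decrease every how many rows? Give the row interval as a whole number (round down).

Rows = 1.5 × 10.5 = 15.8 → 16 rows.
Stitches to remove: 8 → 4 shaping rows (at 2 st each).
16 / 4 = 4.00 → every 4 rows.

Decrease every 4th row.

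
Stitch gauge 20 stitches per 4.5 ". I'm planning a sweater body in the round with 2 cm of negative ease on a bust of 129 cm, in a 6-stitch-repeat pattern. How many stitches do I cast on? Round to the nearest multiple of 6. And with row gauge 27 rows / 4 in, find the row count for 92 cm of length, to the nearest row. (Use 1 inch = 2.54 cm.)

Finished = 129 − 2 = 127 cm.
127 cm × 1/2.54 = 50.00 inches.
20/4.5 = 4.444 sts per in; 50.00 × 4.444 = 222.22 sts.
Nearest multiple of 6 → 222.
92 cm = 36.22 inches; × 6.75 = 244.49 → 244 rows.

Cast on 222 stitches; work 244 rows.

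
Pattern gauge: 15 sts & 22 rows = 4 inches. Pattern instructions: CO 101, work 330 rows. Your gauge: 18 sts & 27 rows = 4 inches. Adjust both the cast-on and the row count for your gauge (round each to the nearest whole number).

Cast on 121 stitches; work 405 rows.

Stitches: 101 × 18/15 = 121.20 → 121.
Rows: 330 × 27/22 = 405.00 → 405.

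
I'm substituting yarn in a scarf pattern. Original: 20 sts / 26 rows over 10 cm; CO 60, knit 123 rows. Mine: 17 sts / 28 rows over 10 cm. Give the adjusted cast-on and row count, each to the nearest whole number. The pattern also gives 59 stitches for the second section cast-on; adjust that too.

Cast on 51 stitches; work 132 rows; second section cast-on 50 stitches.

Stitches: 60 × 17/20 = 51.00 → 51.
Rows: 123 × 28/26 = 132.46 → 132.
second section cast-on: 59 × 17/20 = 50.15 → 50.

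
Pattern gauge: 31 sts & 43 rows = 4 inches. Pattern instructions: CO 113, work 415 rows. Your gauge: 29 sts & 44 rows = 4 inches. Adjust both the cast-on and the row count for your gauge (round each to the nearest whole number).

Stitches: 113 × 29/31 = 105.71 → 106.
Rows: 415 × 44/43 = 424.65 → 425.

Cast on 106 stitches; work 425 rows.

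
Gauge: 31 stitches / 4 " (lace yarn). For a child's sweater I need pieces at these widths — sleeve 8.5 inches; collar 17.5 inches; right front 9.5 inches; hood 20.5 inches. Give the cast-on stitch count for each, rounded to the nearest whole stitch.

Rate = 31/4 = 7.75 sts per in.
sleeve: 8.5 × 7.75 = 65.88 → 66.
collar: 17.5 × 7.75 = 135.62 → 136.
right front: 9.5 × 7.75 = 73.62 → 74.
hood: 20.5 × 7.75 = 158.88 → 159.

sleeve 66; collar 136; right front 74; hood 159.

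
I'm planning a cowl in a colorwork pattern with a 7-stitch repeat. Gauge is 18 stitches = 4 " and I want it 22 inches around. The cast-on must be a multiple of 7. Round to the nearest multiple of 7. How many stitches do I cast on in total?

18 / 4 = 4.5 sts per inch.
22 × 4.5 = 99.00 sts.
Nearest multiple of 7: 98.

Cast on 98 stitches.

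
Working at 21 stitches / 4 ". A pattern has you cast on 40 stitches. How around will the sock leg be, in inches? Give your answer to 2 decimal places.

7.62 inches.

21 stitches / 4 inch = 5.25 stitches per inch.
40 / 5.25 = 7.619 inches.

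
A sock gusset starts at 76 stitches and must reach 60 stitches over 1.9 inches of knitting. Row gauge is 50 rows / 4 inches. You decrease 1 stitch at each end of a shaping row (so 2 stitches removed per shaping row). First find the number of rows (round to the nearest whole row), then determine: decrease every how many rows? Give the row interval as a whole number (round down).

Decrease every 3rd row.

Rows = 1.9 × 12.5 = 23.8 → 24 rows.
Stitches to remove: 16 → 8 shaping rows (at 2 st each).
24 / 8 = 3.00 → every 3 rows.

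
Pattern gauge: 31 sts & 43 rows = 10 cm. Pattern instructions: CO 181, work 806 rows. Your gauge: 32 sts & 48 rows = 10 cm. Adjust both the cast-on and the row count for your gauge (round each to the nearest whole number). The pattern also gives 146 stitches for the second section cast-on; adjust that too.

Cast on 187 stitches; work 900 rows; second section cast-on 151 stitches.

Stitches: 181 × 32/31 = 186.84 → 187.
Rows: 806 × 48/43 = 899.72 → 900.
second section cast-on: 146 × 32/31 = 150.71 → 151.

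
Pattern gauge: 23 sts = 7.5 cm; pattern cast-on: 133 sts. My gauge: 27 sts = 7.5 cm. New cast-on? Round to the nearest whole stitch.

Scale factor = 27 / 23 = 1.174.
133 × 27 / 23 = 156.13 sts.
→ 156 sts.

Cast on 156 stitches.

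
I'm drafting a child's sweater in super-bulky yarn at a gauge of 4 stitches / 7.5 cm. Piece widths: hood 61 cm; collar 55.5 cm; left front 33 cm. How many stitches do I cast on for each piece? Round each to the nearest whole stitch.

hood 33; collar 30; left front 18.

Rate = 4/7.5 = 0.533 sts per cm.
hood: 61 × 0.533 = 32.53 → 33.
collar: 55.5 × 0.533 = 29.60 → 30.
left front: 33 × 0.533 = 17.60 → 18.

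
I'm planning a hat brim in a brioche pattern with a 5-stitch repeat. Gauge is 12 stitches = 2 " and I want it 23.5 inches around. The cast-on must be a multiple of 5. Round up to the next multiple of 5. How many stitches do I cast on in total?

145 stitches.

12 / 2 = 6 sts per inch.
23.5 × 6 = 141.00 sts.
Next multiple of 5: 145.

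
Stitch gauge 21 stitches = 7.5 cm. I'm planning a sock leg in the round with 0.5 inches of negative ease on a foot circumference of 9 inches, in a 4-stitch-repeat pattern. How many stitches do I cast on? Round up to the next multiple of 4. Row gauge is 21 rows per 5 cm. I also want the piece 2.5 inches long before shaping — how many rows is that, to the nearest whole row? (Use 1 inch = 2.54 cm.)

Cast on 64 stitches; work 27 rows.

Finished = 9 − 0.5 = 8.5 inches.
8.5 inches × 2.54 = 21.59 cm.
21/7.5 = 2.8 sts per cm; 21.59 × 2.8 = 60.45 sts.
Next multiple of 4 → 64.
2.5 inches = 6.35 cm; × 4.2 = 26.67 → 27 rows.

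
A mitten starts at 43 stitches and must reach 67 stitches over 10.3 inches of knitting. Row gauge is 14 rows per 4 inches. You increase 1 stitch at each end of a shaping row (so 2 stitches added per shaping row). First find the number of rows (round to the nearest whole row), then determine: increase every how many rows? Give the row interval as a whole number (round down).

Rows = 10.3 × 3.5 = 36.1 → 36 rows.
Stitches to add: 24 → 12 shaping rows (at 2 st each).
36 / 12 = 3.00 → every 3 rows.

Increase every 3rd row.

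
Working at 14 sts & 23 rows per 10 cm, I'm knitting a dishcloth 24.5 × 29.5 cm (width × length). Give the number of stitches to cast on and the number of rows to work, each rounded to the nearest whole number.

Stitch gauge = 14/10 = 1.4 sts/cm; 24.5 × 1.4 = 34.30 → 34 sts.
Row gauge = 23/10 = 2.3 rows/cm; 29.5 × 2.3 = 67.85 → 68 rows.

Cast on 34 stitches and work 68 rows.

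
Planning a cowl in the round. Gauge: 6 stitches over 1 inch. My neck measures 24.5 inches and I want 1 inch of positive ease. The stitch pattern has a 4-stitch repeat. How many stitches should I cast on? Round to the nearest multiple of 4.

152 stitches.

Finished = 24.5 + 1 = 25.5 inches.
6 / 1 = 6 sts/in.
25.5 × 6 = 153.00 sts.
Nearest multiple of 4: 152.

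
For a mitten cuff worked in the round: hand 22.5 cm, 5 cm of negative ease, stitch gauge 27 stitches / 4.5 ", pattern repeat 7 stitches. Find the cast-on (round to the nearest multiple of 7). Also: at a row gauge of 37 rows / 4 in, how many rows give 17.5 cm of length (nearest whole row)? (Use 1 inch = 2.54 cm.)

Finished = 22.5 − 5 = 17.5 cm.
17.5 cm × 1/2.54 = 6.89 inches.
27/4.5 = 6 sts per in; 6.89 × 6 = 41.34 sts.
Nearest multiple of 7 → 42.
17.5 cm = 6.89 inches; × 9.25 = 63.73 → 64 rows.

Cast on 42 stitches; work 64 rows.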